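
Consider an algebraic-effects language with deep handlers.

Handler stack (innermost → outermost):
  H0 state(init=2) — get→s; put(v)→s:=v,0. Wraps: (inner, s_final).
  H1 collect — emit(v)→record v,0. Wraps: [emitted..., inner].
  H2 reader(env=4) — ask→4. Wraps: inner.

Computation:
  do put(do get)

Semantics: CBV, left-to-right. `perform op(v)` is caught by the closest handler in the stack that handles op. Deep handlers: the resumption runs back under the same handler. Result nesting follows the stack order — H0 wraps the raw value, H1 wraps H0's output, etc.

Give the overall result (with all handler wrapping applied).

Answer: [(0, 2)]

Working:
get @ H0 ⇒ 2
put(2) @ H0 ⇒ s:=2
H0 returns (0, 2)
H1 returns [(0, 2)]
H2 returns [(0, 2)]
= [(0, 2)]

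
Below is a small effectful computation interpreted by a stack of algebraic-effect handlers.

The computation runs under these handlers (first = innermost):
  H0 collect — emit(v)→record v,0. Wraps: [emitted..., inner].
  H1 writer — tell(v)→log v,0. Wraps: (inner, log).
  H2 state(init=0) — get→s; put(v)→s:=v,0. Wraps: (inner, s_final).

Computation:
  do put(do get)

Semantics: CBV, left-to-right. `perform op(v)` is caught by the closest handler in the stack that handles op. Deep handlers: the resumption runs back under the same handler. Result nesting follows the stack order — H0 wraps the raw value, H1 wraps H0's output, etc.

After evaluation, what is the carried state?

Step-by-step:
get @ H2 ⇒ 0
put(0) @ H2 ⇒ s:=0
H0 returns [0]
H1 returns ([0], ())
H2 returns (([0], ()), 0)
= (([0], ()), 0)

Answer: 0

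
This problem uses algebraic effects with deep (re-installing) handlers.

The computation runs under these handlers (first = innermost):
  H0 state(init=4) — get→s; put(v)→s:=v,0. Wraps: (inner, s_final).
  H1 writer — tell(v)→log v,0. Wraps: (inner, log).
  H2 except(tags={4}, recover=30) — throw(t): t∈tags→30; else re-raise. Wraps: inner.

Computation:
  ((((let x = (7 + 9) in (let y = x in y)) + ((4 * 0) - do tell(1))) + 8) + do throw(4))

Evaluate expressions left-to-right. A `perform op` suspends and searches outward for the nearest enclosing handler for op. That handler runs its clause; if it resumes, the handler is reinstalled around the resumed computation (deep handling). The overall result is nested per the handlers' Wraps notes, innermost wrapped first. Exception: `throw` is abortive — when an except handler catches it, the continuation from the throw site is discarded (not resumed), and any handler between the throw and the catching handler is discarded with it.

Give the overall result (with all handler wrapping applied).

Answer: 30

Evaluation trace:
tell(1) @ H1 ⇒ log+=1
throw(4) @ H2 caught ⇒ 30
= 30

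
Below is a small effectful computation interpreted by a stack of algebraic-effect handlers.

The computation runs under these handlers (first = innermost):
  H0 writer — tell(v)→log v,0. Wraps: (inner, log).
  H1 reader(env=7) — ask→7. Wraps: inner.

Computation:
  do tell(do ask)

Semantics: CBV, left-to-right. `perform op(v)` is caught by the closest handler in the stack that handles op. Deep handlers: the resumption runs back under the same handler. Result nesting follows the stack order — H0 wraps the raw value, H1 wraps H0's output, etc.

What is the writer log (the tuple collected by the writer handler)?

Evaluation trace:
ask @ H1 ⇒ 7
tell(7) @ H0 ⇒ log+=7
H0 returns (0, (7))
H1 returns (0, (7))
= (0, (7))

Answer: (7)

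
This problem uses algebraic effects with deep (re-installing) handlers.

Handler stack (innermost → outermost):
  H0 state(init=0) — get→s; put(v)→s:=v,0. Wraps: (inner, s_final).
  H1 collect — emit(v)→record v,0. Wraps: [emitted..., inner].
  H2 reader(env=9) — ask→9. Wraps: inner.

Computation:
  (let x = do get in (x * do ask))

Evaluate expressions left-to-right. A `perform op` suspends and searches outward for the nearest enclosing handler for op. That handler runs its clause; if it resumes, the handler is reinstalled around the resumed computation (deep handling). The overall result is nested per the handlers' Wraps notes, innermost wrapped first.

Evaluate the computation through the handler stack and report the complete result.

Answer: [(0, 0)]

Working:
get @ H0 ⇒ 0
ask @ H2 ⇒ 9
H0 returns (0, 0)
H1 returns [(0, 0)]
H2 returns [(0, 0)]
= [(0, 0)]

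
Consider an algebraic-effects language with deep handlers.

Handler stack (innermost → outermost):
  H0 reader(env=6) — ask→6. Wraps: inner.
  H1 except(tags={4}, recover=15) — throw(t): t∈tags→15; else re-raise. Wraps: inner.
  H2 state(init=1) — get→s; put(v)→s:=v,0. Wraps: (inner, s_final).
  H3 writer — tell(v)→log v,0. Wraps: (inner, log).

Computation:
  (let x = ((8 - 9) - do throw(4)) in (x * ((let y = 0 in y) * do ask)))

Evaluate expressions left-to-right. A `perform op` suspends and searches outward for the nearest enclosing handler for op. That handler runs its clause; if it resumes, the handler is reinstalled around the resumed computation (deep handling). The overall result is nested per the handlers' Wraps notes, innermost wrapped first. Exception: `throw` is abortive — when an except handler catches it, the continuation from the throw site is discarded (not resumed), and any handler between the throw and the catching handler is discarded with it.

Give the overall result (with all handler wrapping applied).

Answer: ((15, 1), ())

Evaluation trace:
throw(4) @ H1 caught ⇒ 15
H2 returns (15, 1)
H3 returns ((15, 1), ())
= ((15, 1), ())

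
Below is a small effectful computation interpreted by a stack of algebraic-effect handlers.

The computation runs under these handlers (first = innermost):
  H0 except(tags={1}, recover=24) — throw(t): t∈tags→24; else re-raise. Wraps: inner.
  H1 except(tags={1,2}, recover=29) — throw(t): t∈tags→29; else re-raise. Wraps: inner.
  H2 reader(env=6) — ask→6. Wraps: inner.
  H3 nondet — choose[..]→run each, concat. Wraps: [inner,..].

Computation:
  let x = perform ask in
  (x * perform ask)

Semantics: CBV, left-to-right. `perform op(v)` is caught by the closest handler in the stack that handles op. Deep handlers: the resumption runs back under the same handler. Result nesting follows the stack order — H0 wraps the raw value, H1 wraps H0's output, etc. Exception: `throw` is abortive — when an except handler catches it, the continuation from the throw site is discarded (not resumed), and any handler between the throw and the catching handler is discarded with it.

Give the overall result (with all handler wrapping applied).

Answer: [36]

Working:
ask @ H2 ⇒ 6
ask @ H2 ⇒ 6
H0 returns 36
H1 returns 36
H2 returns 36
H3 returns [36]
= [36]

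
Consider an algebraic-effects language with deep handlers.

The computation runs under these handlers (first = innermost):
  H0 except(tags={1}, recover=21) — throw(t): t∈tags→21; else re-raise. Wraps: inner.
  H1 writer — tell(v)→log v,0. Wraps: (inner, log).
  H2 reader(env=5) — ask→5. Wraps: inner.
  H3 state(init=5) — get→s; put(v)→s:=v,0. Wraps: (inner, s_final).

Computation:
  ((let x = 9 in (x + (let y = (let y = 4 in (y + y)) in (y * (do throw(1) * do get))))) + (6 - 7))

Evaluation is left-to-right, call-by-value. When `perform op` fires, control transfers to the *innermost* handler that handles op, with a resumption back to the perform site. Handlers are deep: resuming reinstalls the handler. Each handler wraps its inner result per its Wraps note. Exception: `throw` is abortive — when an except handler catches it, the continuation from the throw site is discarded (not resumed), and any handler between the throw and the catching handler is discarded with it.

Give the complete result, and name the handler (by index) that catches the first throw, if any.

Answer: ((21, ()), 5) ; first throw caught by: H0

Working:
throw(1) @ H0 caught ⇒ 21
H1 returns (21, ())
H2 returns (21, ())
H3 returns ((21, ()), 5)
= ((21, ()), 5)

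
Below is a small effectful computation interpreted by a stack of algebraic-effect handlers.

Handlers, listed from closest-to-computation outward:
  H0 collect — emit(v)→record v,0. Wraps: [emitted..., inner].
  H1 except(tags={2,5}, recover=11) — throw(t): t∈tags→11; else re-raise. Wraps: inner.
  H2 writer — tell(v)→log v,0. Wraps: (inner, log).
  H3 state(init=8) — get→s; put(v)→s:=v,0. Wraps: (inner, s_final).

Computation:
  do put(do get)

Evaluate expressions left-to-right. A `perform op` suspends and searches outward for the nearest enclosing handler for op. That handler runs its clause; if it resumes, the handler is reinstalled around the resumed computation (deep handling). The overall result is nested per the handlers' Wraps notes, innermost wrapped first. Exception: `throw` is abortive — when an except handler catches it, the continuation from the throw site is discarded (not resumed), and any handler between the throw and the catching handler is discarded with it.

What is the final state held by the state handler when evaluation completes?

Step-by-step:
get @ H3 ⇒ 8
put(8) @ H3 ⇒ s:=8
H0 returns [0]
H1 returns [0]
H2 returns ([0], ())
H3 returns (([0], ()), 8)
= (([0], ()), 8)

Answer: 8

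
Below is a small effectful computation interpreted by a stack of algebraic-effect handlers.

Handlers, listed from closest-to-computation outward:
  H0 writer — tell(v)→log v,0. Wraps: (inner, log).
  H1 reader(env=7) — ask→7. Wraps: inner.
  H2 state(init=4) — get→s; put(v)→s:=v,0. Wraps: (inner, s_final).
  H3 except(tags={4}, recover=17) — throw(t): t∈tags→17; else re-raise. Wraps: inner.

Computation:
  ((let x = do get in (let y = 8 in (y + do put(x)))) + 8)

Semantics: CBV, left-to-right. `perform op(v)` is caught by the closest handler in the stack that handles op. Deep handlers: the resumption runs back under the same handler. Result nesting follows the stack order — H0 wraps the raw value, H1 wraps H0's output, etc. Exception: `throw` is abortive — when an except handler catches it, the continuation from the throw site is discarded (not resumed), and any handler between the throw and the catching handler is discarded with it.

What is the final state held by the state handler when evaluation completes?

Answer: 4

Step-by-step:
get @ H2 ⇒ 4
put(4) @ H2 ⇒ s:=4
H0 returns (16, ())
H1 returns (16, ())
H2 returns ((16, ()), 4)
H3 returns ((16, ()), 4)
= ((16, ()), 4)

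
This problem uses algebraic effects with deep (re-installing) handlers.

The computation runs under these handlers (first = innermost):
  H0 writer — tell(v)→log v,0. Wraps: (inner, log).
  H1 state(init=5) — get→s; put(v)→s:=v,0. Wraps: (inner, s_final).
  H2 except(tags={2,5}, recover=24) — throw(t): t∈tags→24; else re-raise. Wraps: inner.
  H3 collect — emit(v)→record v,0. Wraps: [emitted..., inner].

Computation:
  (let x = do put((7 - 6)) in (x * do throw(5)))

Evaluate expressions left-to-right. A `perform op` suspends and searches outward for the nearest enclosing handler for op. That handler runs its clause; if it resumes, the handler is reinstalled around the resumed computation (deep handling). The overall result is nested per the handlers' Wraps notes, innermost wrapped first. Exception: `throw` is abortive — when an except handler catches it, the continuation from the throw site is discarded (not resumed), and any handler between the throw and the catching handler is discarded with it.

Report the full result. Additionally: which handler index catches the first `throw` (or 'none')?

Step-by-step:
put(1) @ H1 ⇒ s:=1
throw(5) @ H2 caught ⇒ 24
H3 returns [24]
= [24]

Answer: [24] ; first throw caught by: H2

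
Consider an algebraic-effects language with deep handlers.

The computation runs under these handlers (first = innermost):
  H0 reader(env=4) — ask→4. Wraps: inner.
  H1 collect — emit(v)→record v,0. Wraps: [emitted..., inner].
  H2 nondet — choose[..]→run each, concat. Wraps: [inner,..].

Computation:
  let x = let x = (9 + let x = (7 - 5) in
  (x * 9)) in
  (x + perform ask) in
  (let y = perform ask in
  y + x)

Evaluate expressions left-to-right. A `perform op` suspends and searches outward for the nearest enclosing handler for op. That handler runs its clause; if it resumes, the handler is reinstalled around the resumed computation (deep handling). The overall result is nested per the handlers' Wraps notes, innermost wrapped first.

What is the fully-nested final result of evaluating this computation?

Answer: [[35]]

Step-by-step:
ask @ H0 ⇒ 4
ask @ H0 ⇒ 4
H0 returns 35
H1 returns [35]
H2 returns [[35]]
= [[35]]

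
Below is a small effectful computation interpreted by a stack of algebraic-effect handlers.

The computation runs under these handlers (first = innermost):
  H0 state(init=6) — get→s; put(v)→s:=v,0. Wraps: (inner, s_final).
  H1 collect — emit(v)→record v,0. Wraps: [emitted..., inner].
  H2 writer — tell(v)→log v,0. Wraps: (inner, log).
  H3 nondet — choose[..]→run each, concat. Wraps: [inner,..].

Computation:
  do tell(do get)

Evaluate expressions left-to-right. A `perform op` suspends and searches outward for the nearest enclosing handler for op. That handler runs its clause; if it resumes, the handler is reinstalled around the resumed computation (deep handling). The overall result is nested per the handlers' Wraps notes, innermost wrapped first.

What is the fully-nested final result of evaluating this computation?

Step-by-step:
get @ H0 ⇒ 6
tell(6) @ H2 ⇒ log+=6
H0 returns (0, 6)
H1 returns [(0, 6)]
H2 returns ([(0, 6)], (6))
H3 returns [([(0, 6)], (6))]
= [([(0, 6)], (6))]

Answer: [([(0, 6)], (6))]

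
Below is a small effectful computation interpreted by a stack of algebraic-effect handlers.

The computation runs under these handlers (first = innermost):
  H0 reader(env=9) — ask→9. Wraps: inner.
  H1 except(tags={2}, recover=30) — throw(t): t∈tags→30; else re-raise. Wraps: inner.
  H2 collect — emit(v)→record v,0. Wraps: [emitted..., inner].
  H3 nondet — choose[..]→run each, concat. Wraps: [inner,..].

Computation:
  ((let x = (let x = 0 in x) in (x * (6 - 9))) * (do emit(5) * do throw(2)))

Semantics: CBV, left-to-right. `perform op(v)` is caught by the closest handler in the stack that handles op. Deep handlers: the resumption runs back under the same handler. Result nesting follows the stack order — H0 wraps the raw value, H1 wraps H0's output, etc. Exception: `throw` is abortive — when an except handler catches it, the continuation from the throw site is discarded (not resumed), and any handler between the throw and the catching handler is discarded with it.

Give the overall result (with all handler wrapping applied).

Working:
emit(5) @ H2 ⇒ out+=5
throw(2) @ H1 caught ⇒ 30
H2 returns [5, 30]
H3 returns [[5, 30]]
= [[5, 30]]

Answer: [[5, 30]]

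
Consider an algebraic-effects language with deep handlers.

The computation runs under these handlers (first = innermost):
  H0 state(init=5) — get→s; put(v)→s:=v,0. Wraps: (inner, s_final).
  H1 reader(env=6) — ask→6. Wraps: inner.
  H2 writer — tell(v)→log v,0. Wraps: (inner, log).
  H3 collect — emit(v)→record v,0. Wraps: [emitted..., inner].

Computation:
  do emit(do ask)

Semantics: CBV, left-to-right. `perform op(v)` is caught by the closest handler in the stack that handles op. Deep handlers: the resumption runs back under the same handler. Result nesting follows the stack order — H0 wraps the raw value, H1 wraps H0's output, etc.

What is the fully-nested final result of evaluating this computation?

Step-by-step:
ask @ H1 ⇒ 6
emit(6) @ H3 ⇒ out+=6
H0 returns (0, 5)
H1 returns (0, 5)
H2 returns ((0, 5), ())
H3 returns [6, ((0, 5), ())]
= [6, ((0, 5), ())]

Answer: [6, ((0, 5), ())]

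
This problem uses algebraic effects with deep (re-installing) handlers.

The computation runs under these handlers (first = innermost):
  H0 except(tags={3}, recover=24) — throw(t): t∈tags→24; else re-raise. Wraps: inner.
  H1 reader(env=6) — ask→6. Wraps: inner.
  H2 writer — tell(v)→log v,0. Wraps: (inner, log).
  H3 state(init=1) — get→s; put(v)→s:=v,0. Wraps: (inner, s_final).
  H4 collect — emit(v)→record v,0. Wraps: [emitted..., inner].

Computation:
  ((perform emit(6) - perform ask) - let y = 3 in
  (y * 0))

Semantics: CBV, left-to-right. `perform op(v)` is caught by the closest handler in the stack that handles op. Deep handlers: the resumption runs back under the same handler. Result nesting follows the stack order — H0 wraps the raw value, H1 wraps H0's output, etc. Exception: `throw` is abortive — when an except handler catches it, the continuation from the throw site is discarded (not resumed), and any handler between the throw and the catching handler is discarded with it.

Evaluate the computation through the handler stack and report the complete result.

Evaluation trace:
emit(6) @ H4 ⇒ out+=6
ask @ H1 ⇒ 6
H0 returns -6
H1 returns -6
H2 returns (-6, ())
H3 returns ((-6, ()), 1)
H4 returns [6, ((-6, ()), 1)]
= [6, ((-6, ()), 1)]

Answer: [6, ((-6, ()), 1)]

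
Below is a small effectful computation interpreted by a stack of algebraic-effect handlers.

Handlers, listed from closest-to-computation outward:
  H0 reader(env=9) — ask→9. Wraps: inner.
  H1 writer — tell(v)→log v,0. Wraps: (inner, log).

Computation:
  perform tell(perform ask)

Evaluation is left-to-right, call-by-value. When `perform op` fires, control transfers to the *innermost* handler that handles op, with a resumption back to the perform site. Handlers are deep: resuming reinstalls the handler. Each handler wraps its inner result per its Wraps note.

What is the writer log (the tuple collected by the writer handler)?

Step-by-step:
ask @ H0 ⇒ 9
tell(9) @ H1 ⇒ log+=9
H0 returns 0
H1 returns (0, (9))
= (0, (9))

Answer: (9)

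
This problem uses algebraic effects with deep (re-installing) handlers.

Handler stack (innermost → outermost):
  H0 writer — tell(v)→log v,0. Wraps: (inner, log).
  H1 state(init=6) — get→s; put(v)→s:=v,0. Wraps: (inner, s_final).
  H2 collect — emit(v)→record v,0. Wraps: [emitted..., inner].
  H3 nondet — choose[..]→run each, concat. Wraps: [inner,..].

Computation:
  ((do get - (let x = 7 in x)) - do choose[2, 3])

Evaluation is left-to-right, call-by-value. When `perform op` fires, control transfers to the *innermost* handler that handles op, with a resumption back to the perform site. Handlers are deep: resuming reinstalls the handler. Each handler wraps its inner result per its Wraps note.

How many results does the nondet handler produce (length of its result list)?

Answer: 2

Step-by-step:
get @ H1 ⇒ 6
choose[2, 3] @ H3
  branch[0] choose=2:
    H0 returns (-3, ())
    H1 returns ((-3, ()), 6)
    H2 returns [((-3, ()), 6)]
    H3 returns [[((-3, ()), 6)]]
  branch[1] choose=3:
    H0 returns (-4, ())
    H1 returns ((-4, ()), 6)
    H2 returns [((-4, ()), 6)]
    H3 returns [[((-4, ()), 6)]]
= [[((-3, ()), 6)], [((-4, ()), 6)]]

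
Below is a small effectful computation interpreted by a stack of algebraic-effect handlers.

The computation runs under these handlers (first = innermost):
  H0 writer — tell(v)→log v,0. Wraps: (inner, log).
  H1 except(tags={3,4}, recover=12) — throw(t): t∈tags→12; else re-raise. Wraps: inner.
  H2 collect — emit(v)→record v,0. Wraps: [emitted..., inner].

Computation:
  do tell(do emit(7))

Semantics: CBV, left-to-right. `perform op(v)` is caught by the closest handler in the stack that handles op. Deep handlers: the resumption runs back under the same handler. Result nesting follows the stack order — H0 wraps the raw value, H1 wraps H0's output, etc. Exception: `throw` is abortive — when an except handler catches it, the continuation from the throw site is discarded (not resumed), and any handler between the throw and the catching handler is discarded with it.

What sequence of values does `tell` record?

Step-by-step:
emit(7) @ H2 ⇒ out+=7
tell(0) @ H0 ⇒ log+=0
H0 returns (0, (0))
H1 returns (0, (0))
H2 returns [7, (0, (0))]
= [7, (0, (0))]

Answer: (0)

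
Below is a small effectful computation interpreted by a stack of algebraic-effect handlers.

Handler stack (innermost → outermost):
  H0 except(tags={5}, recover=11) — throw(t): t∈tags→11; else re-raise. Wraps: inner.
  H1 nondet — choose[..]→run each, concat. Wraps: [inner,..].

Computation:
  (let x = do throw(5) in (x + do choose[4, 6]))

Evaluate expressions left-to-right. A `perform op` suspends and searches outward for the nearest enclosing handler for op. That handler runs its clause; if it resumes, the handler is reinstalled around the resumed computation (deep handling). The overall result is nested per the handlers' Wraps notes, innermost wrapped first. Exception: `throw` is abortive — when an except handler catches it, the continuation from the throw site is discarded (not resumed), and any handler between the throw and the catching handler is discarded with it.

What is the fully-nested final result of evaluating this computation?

Answer: [11]

Working:
throw(5) @ H0 caught ⇒ 11
H1 returns [11]
= [11]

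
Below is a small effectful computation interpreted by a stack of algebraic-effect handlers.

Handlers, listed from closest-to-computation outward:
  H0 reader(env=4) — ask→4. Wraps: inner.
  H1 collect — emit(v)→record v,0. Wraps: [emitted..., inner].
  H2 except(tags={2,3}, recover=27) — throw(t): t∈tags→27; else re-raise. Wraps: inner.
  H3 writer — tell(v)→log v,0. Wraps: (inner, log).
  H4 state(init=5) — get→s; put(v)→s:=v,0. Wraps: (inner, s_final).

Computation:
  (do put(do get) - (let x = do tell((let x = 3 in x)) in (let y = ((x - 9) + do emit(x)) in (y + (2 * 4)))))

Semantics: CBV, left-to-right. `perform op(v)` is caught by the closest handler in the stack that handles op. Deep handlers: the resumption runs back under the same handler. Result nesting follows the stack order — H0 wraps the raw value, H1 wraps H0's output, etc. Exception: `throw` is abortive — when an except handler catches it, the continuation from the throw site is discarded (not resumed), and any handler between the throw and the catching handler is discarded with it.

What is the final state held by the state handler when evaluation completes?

Answer: 5

Working:
get @ H4 ⇒ 5
put(5) @ H4 ⇒ s:=5
tell(3) @ H3 ⇒ log+=3
emit(0) @ H1 ⇒ out+=0
H0 returns 1
H1 returns [0, 1]
H2 returns [0, 1]
H3 returns ([0, 1], (3))
H4 returns (([0, 1], (3)), 5)
= (([0, 1], (3)), 5)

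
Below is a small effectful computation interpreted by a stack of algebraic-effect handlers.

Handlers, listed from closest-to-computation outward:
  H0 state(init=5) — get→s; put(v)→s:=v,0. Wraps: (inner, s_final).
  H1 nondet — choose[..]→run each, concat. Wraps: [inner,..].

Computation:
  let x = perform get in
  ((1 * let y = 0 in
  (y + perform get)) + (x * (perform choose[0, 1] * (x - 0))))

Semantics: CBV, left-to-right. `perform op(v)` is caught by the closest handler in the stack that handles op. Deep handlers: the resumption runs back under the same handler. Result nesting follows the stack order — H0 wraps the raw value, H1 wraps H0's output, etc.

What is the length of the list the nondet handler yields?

Step-by-step:
get @ H0 ⇒ 5
get @ H0 ⇒ 5
choose[0, 1] @ H1
  branch[0] choose=0:
    H0 returns (5, 5)
    H1 returns [(5, 5)]
  branch[1] choose=1:
    H0 returns (30, 5)
    H1 returns [(30, 5)]
= [(5, 5), (30, 5)]

Answer: 2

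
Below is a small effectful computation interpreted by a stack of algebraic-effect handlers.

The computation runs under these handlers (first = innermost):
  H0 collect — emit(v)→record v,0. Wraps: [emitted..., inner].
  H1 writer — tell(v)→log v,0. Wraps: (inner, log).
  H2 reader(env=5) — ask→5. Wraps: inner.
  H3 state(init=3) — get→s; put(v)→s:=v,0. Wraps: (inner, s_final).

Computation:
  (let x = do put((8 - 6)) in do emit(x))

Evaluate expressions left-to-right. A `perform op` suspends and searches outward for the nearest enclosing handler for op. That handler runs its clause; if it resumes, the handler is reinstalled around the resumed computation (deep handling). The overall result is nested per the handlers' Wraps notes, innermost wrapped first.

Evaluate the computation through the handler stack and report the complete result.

Answer: (([0, 0], ()), 2)

Evaluation trace:
put(2) @ H3 ⇒ s:=2
emit(0) @ H0 ⇒ out+=0
H0 returns [0, 0]
H1 returns ([0, 0], ())
H2 returns ([0, 0], ())
H3 returns (([0, 0], ()), 2)
= (([0, 0], ()), 2)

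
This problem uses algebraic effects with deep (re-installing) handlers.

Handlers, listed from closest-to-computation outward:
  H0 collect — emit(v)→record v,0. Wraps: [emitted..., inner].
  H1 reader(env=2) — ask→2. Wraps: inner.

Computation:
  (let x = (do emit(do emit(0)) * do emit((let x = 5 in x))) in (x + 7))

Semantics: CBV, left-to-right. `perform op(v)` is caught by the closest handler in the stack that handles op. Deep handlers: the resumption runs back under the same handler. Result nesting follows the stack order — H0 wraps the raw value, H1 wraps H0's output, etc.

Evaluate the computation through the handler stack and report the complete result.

Evaluation trace:
emit(0) @ H0 ⇒ out+=0
emit(0) @ H0 ⇒ out+=0
emit(5) @ H0 ⇒ out+=5
H0 returns [0, 0, 5, 7]
H1 returns [0, 0, 5, 7]
= [0, 0, 5, 7]

Answer: [0, 0, 5, 7]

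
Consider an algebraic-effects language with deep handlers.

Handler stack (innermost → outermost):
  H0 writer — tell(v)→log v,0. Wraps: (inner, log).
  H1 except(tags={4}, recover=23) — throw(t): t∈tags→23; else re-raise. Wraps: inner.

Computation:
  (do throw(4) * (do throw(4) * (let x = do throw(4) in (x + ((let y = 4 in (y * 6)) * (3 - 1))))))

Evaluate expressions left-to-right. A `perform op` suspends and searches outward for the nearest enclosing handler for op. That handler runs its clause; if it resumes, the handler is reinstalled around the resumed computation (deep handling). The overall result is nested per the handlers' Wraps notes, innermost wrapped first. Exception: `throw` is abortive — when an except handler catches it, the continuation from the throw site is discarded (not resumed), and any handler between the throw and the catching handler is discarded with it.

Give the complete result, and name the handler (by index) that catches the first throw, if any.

Answer: 23 ; first throw caught by: H1

Step-by-step:
throw(4) @ H1 caught ⇒ 23
= 23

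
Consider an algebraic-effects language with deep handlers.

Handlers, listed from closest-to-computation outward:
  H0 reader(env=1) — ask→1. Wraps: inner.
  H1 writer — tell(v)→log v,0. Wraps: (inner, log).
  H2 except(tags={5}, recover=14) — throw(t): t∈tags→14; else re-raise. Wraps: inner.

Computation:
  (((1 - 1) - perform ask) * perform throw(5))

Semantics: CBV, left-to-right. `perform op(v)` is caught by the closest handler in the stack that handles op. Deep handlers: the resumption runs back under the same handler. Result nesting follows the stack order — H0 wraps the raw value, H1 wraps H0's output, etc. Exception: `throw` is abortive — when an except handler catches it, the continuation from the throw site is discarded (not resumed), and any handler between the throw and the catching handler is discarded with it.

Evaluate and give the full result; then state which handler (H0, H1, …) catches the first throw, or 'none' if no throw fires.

Step-by-step:
ask @ H0 ⇒ 1
throw(5) @ H2 caught ⇒ 14
= 14

Answer: 14 ; first throw caught by: H2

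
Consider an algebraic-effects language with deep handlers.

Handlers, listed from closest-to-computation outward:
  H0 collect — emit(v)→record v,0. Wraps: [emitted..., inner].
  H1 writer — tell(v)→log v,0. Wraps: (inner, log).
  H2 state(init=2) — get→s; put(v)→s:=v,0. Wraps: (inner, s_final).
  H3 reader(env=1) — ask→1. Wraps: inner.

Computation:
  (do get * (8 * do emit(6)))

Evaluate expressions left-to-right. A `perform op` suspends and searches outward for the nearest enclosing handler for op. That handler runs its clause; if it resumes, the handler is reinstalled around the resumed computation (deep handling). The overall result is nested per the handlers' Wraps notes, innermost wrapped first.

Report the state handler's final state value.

Answer: 2

Evaluation trace:
get @ H2 ⇒ 2
emit(6) @ H0 ⇒ out+=6
H0 returns [6, 0]
H1 returns ([6, 0], ())
H2 returns (([6, 0], ()), 2)
H3 returns (([6, 0], ()), 2)
= (([6, 0], ()), 2)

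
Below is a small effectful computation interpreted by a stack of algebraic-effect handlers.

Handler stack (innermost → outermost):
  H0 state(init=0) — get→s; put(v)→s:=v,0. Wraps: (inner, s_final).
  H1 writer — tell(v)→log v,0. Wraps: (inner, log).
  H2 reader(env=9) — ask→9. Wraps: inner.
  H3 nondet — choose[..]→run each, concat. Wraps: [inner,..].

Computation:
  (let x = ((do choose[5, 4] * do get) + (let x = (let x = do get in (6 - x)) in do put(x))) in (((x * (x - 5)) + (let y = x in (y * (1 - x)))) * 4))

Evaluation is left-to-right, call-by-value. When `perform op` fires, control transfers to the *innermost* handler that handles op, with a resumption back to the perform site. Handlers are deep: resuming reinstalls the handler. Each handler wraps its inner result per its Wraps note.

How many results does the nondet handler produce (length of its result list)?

Answer: 2

Working:
choose[5, 4] @ H3
  branch[0] choose=5:
    get @ H0 ⇒ 0
    get @ H0 ⇒ 0
    put(6) @ H0 ⇒ s:=6
    H0 returns (0, 6)
    H1 returns ((0, 6), ())
    H2 returns ((0, 6), ())
    H3 returns [((0, 6), ())]
  branch[1] choose=4:
    get @ H0 ⇒ 0
    get @ H0 ⇒ 0
    put(6) @ H0 ⇒ s:=6
    H0 returns (0, 6)
    H1 returns ((0, 6), ())
    H2 returns ((0, 6), ())
    H3 returns [((0, 6), ())]
= [((0, 6), ()), ((0, 6), ())]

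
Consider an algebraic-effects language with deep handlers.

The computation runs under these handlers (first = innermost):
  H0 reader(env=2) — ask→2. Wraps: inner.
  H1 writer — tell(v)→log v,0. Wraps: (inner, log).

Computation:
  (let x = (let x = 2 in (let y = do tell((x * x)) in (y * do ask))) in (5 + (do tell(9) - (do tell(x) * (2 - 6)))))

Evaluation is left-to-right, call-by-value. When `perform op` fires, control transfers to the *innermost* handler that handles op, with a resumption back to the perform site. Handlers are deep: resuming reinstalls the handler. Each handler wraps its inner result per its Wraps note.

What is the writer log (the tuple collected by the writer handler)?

Evaluation trace:
tell(4) @ H1 ⇒ log+=4
ask @ H0 ⇒ 2
tell(9) @ H1 ⇒ log+=9
tell(0) @ H1 ⇒ log+=0
H0 returns 5
H1 returns (5, (4, 9, 0))
= (5, (4, 9, 0))

Answer: (4, 9, 0)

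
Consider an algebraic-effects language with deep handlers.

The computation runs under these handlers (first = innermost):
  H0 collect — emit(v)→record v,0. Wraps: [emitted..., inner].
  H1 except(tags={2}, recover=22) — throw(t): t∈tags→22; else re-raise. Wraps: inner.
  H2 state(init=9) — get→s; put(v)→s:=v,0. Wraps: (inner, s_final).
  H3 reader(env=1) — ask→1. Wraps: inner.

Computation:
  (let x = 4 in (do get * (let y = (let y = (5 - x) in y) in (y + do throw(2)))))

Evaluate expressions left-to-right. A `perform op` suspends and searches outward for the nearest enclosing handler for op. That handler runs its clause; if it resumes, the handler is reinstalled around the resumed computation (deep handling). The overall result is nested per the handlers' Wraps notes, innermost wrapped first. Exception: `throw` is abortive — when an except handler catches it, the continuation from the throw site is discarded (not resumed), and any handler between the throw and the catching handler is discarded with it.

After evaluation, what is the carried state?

Working:
get @ H2 ⇒ 9
throw(2) @ H1 caught ⇒ 22
H2 returns (22, 9)
H3 returns (22, 9)
= (22, 9)

Answer: 9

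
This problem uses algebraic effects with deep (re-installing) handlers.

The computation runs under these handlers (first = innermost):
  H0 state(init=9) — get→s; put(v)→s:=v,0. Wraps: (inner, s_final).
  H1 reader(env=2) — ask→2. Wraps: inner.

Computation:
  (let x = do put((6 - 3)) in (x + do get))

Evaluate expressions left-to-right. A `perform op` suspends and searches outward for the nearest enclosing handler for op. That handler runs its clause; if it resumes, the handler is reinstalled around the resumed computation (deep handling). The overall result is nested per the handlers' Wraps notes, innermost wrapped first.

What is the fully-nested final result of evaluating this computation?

Evaluation trace:
put(3) @ H0 ⇒ s:=3
get @ H0 ⇒ 3
H0 returns (3, 3)
H1 returns (3, 3)
= (3, 3)

Answer: (3, 3)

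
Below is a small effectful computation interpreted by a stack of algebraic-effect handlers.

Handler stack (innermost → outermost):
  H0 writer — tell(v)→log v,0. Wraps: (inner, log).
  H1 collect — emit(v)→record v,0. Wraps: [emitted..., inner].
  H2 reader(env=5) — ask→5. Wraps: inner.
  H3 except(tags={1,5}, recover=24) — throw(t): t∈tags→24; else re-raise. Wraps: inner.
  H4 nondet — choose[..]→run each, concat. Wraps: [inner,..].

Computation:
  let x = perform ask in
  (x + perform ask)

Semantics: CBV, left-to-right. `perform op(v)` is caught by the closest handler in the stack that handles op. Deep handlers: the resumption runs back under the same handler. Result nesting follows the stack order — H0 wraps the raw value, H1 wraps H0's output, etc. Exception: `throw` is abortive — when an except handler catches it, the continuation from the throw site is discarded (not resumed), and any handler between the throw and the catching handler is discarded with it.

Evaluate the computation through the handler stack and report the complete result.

Answer: [[(10, ())]]

Evaluation trace:
ask @ H2 ⇒ 5
ask @ H2 ⇒ 5
H0 returns (10, ())
H1 returns [(10, ())]
H2 returns [(10, ())]
H3 returns [(10, ())]
H4 returns [[(10, ())]]
= [[(10, ())]]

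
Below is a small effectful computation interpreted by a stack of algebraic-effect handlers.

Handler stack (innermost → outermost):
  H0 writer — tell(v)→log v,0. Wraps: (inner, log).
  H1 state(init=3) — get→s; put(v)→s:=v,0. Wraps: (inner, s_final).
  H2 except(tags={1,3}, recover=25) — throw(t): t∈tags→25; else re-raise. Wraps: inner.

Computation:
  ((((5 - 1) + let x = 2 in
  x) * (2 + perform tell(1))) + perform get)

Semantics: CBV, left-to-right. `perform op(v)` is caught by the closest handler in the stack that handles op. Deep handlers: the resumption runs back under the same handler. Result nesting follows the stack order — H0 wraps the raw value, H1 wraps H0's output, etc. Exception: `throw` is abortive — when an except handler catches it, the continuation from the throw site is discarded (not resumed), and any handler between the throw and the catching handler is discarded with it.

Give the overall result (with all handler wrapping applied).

Answer: ((15, (1)), 3)

Evaluation trace:
tell(1) @ H0 ⇒ log+=1
get @ H1 ⇒ 3
H0 returns (15, (1))
H1 returns ((15, (1)), 3)
H2 returns ((15, (1)), 3)
= ((15, (1)), 3)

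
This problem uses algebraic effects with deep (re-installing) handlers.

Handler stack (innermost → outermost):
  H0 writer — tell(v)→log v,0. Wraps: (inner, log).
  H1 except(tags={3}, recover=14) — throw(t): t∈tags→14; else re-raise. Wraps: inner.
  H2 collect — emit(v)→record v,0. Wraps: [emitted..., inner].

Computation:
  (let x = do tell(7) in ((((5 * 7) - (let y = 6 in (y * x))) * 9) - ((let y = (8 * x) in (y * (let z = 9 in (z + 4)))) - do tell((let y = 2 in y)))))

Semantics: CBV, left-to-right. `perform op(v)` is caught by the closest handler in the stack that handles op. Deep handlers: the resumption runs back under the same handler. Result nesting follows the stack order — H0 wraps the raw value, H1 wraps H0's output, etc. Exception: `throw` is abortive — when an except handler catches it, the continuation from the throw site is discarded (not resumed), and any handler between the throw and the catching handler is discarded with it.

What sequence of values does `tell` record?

Step-by-step:
tell(7) @ H0 ⇒ log+=7
tell(2) @ H0 ⇒ log+=2
H0 returns (315, (7, 2))
H1 returns (315, (7, 2))
H2 returns [(315, (7, 2))]
= [(315, (7, 2))]

Answer: (7, 2)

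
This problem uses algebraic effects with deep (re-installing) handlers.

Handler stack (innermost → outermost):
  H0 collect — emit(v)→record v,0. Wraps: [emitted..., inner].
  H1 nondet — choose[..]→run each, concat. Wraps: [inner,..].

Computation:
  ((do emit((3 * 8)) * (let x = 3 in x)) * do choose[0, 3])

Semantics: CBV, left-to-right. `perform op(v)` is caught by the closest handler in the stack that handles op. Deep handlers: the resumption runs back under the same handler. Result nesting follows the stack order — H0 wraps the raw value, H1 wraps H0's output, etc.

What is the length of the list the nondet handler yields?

Answer: 2

Step-by-step:
emit(24) @ H0 ⇒ out+=24
choose[0, 3] @ H1
  branch[0] choose=0:
    H0 returns [24, 0]
    H1 returns [[24, 0]]
  branch[1] choose=3:
    H0 returns [24, 0]
    H1 returns [[24, 0]]
= [[24, 0], [24, 0]]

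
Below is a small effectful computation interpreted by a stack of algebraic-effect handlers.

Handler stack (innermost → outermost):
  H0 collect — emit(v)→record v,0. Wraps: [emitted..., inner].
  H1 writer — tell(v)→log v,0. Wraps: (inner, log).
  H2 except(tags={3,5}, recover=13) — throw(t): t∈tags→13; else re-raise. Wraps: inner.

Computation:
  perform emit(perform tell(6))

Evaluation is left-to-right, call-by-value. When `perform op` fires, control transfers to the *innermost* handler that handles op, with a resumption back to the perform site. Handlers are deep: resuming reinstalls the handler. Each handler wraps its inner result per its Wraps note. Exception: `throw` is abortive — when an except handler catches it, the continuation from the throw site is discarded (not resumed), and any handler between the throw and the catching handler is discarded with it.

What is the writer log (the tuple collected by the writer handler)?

Answer: (6)

Step-by-step:
tell(6) @ H1 ⇒ log+=6
emit(0) @ H0 ⇒ out+=0
H0 returns [0, 0]
H1 returns ([0, 0], (6))
H2 returns ([0, 0], (6))
= ([0, 0], (6))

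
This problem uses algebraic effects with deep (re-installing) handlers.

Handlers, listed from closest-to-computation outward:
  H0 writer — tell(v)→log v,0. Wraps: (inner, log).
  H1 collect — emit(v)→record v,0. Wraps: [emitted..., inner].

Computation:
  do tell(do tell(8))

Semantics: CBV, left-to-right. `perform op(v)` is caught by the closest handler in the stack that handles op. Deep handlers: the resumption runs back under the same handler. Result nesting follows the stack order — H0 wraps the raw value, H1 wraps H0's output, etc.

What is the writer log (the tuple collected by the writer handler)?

Evaluation trace:
tell(8) @ H0 ⇒ log+=8
tell(0) @ H0 ⇒ log+=0
H0 returns (0, (8, 0))
H1 returns [(0, (8, 0))]
= [(0, (8, 0))]

Answer: (8, 0)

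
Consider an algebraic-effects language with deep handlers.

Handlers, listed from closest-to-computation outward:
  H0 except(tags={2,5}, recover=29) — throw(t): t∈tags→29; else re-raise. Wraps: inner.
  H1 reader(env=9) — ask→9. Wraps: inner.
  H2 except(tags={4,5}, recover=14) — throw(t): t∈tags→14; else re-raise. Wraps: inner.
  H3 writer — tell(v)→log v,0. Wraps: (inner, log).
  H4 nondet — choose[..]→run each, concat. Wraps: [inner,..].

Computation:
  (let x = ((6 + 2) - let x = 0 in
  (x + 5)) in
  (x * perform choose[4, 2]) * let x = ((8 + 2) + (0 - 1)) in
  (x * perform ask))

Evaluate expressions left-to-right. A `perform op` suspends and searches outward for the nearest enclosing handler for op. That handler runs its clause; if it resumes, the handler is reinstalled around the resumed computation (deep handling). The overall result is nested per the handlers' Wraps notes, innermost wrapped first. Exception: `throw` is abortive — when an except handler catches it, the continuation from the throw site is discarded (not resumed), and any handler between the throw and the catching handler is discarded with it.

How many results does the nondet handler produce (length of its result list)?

Answer: 2

Working:
choose[4, 2] @ H4
  branch[0] choose=4:
    ask @ H1 ⇒ 9
    H0 returns 972
    H1 returns 972
    H2 returns 972
    H3 returns (972, ())
    H4 returns [(972, ())]
  branch[1] choose=2:
    ask @ H1 ⇒ 9
    H0 returns 486
    H1 returns 486
    H2 returns 486
    H3 returns (486, ())
    H4 returns [(486, ())]
= [(972, ()), (486, ())]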